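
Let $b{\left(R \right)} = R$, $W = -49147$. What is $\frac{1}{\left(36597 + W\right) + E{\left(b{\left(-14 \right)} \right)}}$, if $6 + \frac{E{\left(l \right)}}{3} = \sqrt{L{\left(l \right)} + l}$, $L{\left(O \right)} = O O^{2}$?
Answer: $- \frac{6284}{78989723} - \frac{3 i \sqrt{2758}}{157979446} \approx -7.9555 \cdot 10^{-5} - 9.9728 \cdot 10^{-7} i$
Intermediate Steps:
$L{\left(O \right)} = O^{3}$
$E{\left(l \right)} = -18 + 3 \sqrt{l + l^{3}}$ ($E{\left(l \right)} = -18 + 3 \sqrt{l^{3} + l} = -18 + 3 \sqrt{l + l^{3}}$)
$\frac{1}{\left(36597 + W\right) + E{\left(b{\left(-14 \right)} \right)}} = \frac{1}{\left(36597 - 49147\right) - \left(18 - 3 \sqrt{-14 + \left(-14\right)^{3}}\right)} = \frac{1}{-12550 - \left(18 - 3 \sqrt{-14 - 2744}\right)} = \frac{1}{-12550 - \left(18 - 3 \sqrt{-2758}\right)} = \frac{1}{-12550 - \left(18 - 3 i \sqrt{2758}\right)} = \frac{1}{-12568 + 3 i \sqrt{2758}}$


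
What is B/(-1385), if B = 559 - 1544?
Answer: 197/277 ≈ 0.71119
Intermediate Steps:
B = -985
B/(-1385) = -985/(-1385) = -985*(-1/1385) = 197/277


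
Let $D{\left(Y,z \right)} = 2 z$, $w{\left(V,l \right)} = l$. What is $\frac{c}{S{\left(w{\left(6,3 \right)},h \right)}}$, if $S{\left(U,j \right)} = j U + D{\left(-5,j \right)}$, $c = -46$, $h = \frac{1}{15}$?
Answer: $-138$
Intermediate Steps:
$h = \frac{1}{15} \approx 0.066667$
$S{\left(U,j \right)} = 2 j + U j$ ($S{\left(U,j \right)} = j U + 2 j = U j + 2 j = 2 j + U j$)
$\frac{c}{S{\left(w{\left(6,3 \right)},h \right)}} = - \frac{46}{\frac{1}{15} \left(2 + 3\right)} = - \frac{46}{\frac{1}{15} \cdot 5} = - 46 \frac{1}{\frac{1}{3}} = \left(-46\right) 3 = -138$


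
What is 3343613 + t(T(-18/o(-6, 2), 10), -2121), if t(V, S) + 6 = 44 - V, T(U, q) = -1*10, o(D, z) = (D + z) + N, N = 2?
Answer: 3343661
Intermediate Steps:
o(D, z) = 2 + D + z (o(D, z) = (D + z) + 2 = 2 + D + z)
T(U, q) = -10
t(V, S) = 38 - V (t(V, S) = -6 + (44 - V) = 38 - V)
3343613 + t(T(-18/o(-6, 2), 10), -2121) = 3343613 + (38 - 1*(-10)) = 3343613 + (38 + 10) = 3343613 + 48 = 3343661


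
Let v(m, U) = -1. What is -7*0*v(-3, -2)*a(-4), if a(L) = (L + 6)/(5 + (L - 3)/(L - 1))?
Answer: 0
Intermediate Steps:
a(L) = (6 + L)/(5 + (-3 + L)/(-1 + L))
-7*0*v(-3, -2)*a(-4) = -7*0*(-1)*(-6 + (-4)**2 + 5*(-4))/(2*(-4 + 3*(-4))) = -0*(-6 + 16 - 20)/(2*(-4 - 12)) = -0*(1/2)*(-10)/(-16) = -0*(1/2)*(-1/16)*(-10) = -0*5/16 = -7*0 = 0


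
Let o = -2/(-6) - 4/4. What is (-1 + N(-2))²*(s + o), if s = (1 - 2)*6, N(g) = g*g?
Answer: -60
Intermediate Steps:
N(g) = g²
s = -6 (s = -1*6 = -6)
o = -⅔ (o = -2*(-⅙) - 4*¼ = ⅓ - 1 = -⅔ ≈ -0.66667)
(-1 + N(-2))²*(s + o) = (-1 + (-2)²)²*(-6 - ⅔) = (-1 + 4)²*(-20/3) = 3²*(-20/3) = 9*(-20/3) = -60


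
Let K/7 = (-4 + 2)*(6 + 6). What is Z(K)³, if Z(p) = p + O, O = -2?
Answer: -4913000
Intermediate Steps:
K = -168 (K = 7*((-4 + 2)*(6 + 6)) = 7*(-2*12) = 7*(-24) = -168)
Z(p) = -2 + p (Z(p) = p - 2 = -2 + p)
Z(K)³ = (-2 - 168)³ = (-170)³ = -4913000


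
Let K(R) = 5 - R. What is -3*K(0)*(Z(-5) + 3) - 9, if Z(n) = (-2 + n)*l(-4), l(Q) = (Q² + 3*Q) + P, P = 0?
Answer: 366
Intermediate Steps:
l(Q) = Q² + 3*Q (l(Q) = (Q² + 3*Q) + 0 = Q² + 3*Q)
Z(n) = -8 + 4*n (Z(n) = (-2 + n)*(-4*(3 - 4)) = (-2 + n)*(-4*(-1)) = (-2 + n)*4 = -8 + 4*n)
-3*K(0)*(Z(-5) + 3) - 9 = -3*(5 - 1*0)*((-8 + 4*(-5)) + 3) - 9 = -3*(5 + 0)*((-8 - 20) + 3) - 9 = -15*(-28 + 3) - 9 = -15*(-25) - 9 = -3*(-125) - 9 = 375 - 9 = 366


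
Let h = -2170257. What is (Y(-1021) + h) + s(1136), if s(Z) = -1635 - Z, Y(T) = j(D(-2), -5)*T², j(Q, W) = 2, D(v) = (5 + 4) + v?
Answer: -88146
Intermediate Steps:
D(v) = 9 + v
Y(T) = 2*T²
(Y(-1021) + h) + s(1136) = (2*(-1021)² - 2170257) + (-1635 - 1*1136) = (2*1042441 - 2170257) + (-1635 - 1136) = (2084882 - 2170257) - 2771 = -85375 - 2771 = -88146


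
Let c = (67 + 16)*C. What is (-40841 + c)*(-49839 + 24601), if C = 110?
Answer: 800322218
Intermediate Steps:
c = 9130 (c = (67 + 16)*110 = 83*110 = 9130)
(-40841 + c)*(-49839 + 24601) = (-40841 + 9130)*(-49839 + 24601) = -31711*(-25238) = 800322218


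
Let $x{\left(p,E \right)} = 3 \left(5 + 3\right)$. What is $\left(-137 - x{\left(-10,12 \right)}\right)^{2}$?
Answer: $25921$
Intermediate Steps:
$x{\left(p,E \right)} = 24$ ($x{\left(p,E \right)} = 3 \cdot 8 = 24$)
$\left(-137 - x{\left(-10,12 \right)}\right)^{2} = \left(-137 - 24\right)^{2} = \left(-161\right)^{2} = 25921$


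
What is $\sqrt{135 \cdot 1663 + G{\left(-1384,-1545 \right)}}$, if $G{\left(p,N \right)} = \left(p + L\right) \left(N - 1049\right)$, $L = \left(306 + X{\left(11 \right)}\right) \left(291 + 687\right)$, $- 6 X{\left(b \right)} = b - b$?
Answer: $i \sqrt{772486591} \approx 27794.0 i$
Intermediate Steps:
$X{\left(b \right)} = 0$ ($X{\left(b \right)} = - \frac{b - b}{6} = \left(- \frac{1}{6}\right) 0 = 0$)
$L = 299268$ ($L = \left(306 + 0\right) \left(291 + 687\right) = 306 \cdot 978 = 299268$)
$G{\left(p,N \right)} = \left(-1049 + N\right) \left(299268 + p\right)$ ($G{\left(p,N \right)} = \left(p + 299268\right) \left(N - 1049\right) = \left(299268 + p\right) \left(-1049 + N\right) = \left(-1049 + N\right) \left(299268 + p\right)$)
$\sqrt{135 \cdot 1663 + G{\left(-1384,-1545 \right)}} = \sqrt{135 \cdot 1663 - 772711096} = \sqrt{224505 + \left(-313932132 + 1451816 - 462369060 + 2138280\right)} = \sqrt{224505 - 772711096} = \sqrt{-772486591} = i \sqrt{772486591}$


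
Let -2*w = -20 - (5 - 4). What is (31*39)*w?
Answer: 25389/2 ≈ 12695.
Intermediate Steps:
w = 21/2 (w = -(-20 - (5 - 4))/2 = -(-20 - 1*1)/2 = -(-20 - 1)/2 = -½*(-21) = 21/2 ≈ 10.500)
(31*39)*w = (31*39)*(21/2) = 1209*(21/2) = 25389/2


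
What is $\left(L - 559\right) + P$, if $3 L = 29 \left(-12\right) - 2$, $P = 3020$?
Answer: $\frac{7033}{3} \approx 2344.3$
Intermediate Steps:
$L = - \frac{350}{3}$ ($L = \frac{29 \left(-12\right) - 2}{3} = \frac{-348 - 2}{3} = \frac{1}{3} \left(-350\right) = - \frac{350}{3} \approx -116.67$)
$\left(L - 559\right) + P = \left(- \frac{350}{3} - 559\right) + 3020 = - \frac{2027}{3} + 3020 = \frac{7033}{3}$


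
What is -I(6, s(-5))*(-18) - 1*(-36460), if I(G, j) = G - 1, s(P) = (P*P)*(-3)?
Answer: 36550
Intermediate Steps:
s(P) = -3*P**2 (s(P) = P**2*(-3) = -3*P**2)
I(G, j) = -1 + G
-I(6, s(-5))*(-18) - 1*(-36460) = -(-1 + 6)*(-18) - 1*(-36460) = -1*5*(-18) + 36460 = -5*(-18) + 36460 = 90 + 36460 = 36550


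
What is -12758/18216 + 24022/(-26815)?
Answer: -389845261/244231020 ≈ -1.5962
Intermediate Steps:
-12758/18216 + 24022/(-26815) = -12758*1/18216 + 24022*(-1/26815) = -6379/9108 - 24022/26815 = -389845261/244231020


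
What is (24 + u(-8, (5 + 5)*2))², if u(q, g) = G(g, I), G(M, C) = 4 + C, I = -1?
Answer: 729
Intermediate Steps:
u(q, g) = 3 (u(q, g) = 4 - 1 = 3)
(24 + u(-8, (5 + 5)*2))² = (24 + 3)² = 27² = 729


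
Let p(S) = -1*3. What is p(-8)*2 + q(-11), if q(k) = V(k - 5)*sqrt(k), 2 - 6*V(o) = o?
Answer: -6 + 3*I*sqrt(11) ≈ -6.0 + 9.9499*I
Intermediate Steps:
V(o) = 1/3 - o/6
p(S) = -3
q(k) = sqrt(k)*(7/6 - k/6) (q(k) = (1/3 - (k - 5)/6)*sqrt(k) = (1/3 - (-5 + k)/6)*sqrt(k) = (1/3 + (5/6 - k/6))*sqrt(k) = (7/6 - k/6)*sqrt(k) = sqrt(k)*(7/6 - k/6))
p(-8)*2 + q(-11) = -3*2 + sqrt(-11)*(7 - 1*(-11))/6 = -6 + (I*sqrt(11))*(7 + 11)/6 = -6 + (1/6)*(I*sqrt(11))*18 = -6 + 3*I*sqrt(11)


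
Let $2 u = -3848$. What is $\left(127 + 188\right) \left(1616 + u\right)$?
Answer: $-97020$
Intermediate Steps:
$u = -1924$ ($u = \frac{1}{2} \left(-3848\right) = -1924$)
$\left(127 + 188\right) \left(1616 + u\right) = \left(127 + 188\right) \left(1616 - 1924\right) = 315 \left(-308\right) = -97020$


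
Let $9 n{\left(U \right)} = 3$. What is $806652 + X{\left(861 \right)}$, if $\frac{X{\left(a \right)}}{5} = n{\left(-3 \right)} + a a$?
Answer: $\frac{13539776}{3} \approx 4.5133 \cdot 10^{6}$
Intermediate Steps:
$n{\left(U \right)} = \frac{1}{3}$ ($n{\left(U \right)} = \frac{1}{9} \cdot 3 = \frac{1}{3}$)
$X{\left(a \right)} = \frac{5}{3} + 5 a^{2}$ ($X{\left(a \right)} = 5 \left(\frac{1}{3} + a a\right) = 5 \left(\frac{1}{3} + a^{2}\right) = \frac{5}{3} + 5 a^{2}$)
$806652 + X{\left(861 \right)} = 806652 + \left(\frac{5}{3} + 5 \cdot 861^{2}\right) = 806652 + \left(\frac{5}{3} + 5 \cdot 741321\right) = 806652 + \left(\frac{5}{3} + 3706605\right) = 806652 + \frac{11119820}{3} = \frac{13539776}{3}$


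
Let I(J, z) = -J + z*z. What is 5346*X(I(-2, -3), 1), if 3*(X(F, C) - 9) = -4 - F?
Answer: 21384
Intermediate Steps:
I(J, z) = z**2 - J (I(J, z) = -J + z**2 = z**2 - J)
X(F, C) = 23/3 - F/3 (X(F, C) = 9 + (-4 - F)/3 = 9 + (-4/3 - F/3) = 23/3 - F/3)
5346*X(I(-2, -3), 1) = 5346*(23/3 - ((-3)**2 - 1*(-2))/3) = 5346*(23/3 - (9 + 2)/3) = 5346*(23/3 - 1/3*11) = 5346*(23/3 - 11/3) = 5346*4 = 21384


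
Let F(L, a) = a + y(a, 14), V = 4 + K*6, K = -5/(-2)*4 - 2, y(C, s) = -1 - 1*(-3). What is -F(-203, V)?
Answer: -54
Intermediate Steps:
y(C, s) = 2 (y(C, s) = -1 + 3 = 2)
K = 8 (K = -5*(-1/2)*4 - 2 = (5/2)*4 - 2 = 10 - 2 = 8)
V = 52 (V = 4 + 8*6 = 4 + 48 = 52)
F(L, a) = 2 + a (F(L, a) = a + 2 = 2 + a)
-F(-203, V) = -(2 + 52) = -1*54 = -54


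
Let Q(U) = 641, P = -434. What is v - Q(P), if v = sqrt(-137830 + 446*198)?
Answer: -641 + I*sqrt(49522) ≈ -641.0 + 222.54*I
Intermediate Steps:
v = I*sqrt(49522) (v = sqrt(-137830 + 88308) = sqrt(-49522) = I*sqrt(49522) ≈ 222.54*I)
v - Q(P) = I*sqrt(49522) - 1*641 = I*sqrt(49522) - 641 = -641 + I*sqrt(49522)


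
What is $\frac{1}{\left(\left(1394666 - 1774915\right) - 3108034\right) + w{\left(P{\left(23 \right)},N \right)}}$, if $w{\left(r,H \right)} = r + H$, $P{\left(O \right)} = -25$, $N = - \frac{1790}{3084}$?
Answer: $- \frac{1542}{5378971831} \approx -2.8667 \cdot 10^{-7}$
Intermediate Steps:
$N = - \frac{895}{1542}$ ($N = \left(-1790\right) \frac{1}{3084} = - \frac{895}{1542} \approx -0.58041$)
$w{\left(r,H \right)} = H + r$
$\frac{1}{\left(\left(1394666 - 1774915\right) - 3108034\right) + w{\left(P{\left(23 \right)},N \right)}} = \frac{1}{\left(\left(1394666 - 1774915\right) - 3108034\right) - \frac{39445}{1542}} = \frac{1}{\left(-380249 - 3108034\right) - \frac{39445}{1542}} = \frac{1}{-3488283 - \frac{39445}{1542}} = \frac{1}{- \frac{5378971831}{1542}} = - \frac{1542}{5378971831}$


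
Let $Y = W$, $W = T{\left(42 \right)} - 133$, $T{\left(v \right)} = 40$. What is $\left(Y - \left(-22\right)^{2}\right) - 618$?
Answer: $-1195$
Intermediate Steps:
$W = -93$ ($W = 40 - 133 = -93$)
$Y = -93$
$\left(Y - \left(-22\right)^{2}\right) - 618 = \left(-93 - \left(-22\right)^{2}\right) - 618 = \left(-93 - 484\right) - 618 = -577 - 618 = -1195$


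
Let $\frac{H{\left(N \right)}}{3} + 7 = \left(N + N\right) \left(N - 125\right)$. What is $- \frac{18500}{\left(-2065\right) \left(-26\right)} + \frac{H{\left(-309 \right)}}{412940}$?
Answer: $\frac{711207787}{443414972} \approx 1.6039$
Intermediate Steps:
$H{\left(N \right)} = -21 + 6 N \left(-125 + N\right)$ ($H{\left(N \right)} = -21 + 3 \left(N + N\right) \left(N - 125\right) = -21 + 3 \cdot 2 N \left(-125 + N\right) = -21 + 6 N \left(-125 + N\right)$)
$- \frac{18500}{\left(-2065\right) \left(-26\right)} + \frac{H{\left(-309 \right)}}{412940} = - \frac{18500}{\left(-2065\right) \left(-26\right)} + \frac{-21 - -231750 + 6 \left(-309\right)^{2}}{412940} = - \frac{18500}{53690} + \left(-21 + 231750 + 6 \cdot 95481\right) \frac{1}{412940} = \left(-18500\right) \frac{1}{53690} + \left(-21 + 231750 + 572886\right) \frac{1}{412940} = - \frac{1850}{5369} + 804615 \cdot \frac{1}{412940} = - \frac{1850}{5369} + \frac{160923}{82588} = \frac{711207787}{443414972}$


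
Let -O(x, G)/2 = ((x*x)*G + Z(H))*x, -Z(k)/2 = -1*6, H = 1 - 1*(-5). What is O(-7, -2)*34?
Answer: -40936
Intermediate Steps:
H = 6 (H = 1 + 5 = 6)
Z(k) = 12 (Z(k) = -(-2)*6 = -2*(-6) = 12)
O(x, G) = -2*x*(12 + G*x**2) (O(x, G) = -2*((x*x)*G + 12)*x = -2*(x**2*G + 12)*x = -2*(G*x**2 + 12)*x = -2*(12 + G*x**2)*x = -2*x*(12 + G*x**2))
O(-7, -2)*34 = -2*(-7)*(12 - 2*(-7)**2)*34 = -2*(-7)*(12 - 2*49)*34 = -2*(-7)*(12 - 98)*34 = -2*(-7)*(-86)*34 = -1204*34 = -40936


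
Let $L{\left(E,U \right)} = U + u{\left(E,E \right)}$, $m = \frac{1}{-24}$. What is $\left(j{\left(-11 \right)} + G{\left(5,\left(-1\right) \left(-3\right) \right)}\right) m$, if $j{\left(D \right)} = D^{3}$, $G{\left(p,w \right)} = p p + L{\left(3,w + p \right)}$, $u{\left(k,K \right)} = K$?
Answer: $\frac{1295}{24} \approx 53.958$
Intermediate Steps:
$m = - \frac{1}{24} \approx -0.041667$
$L{\left(E,U \right)} = E + U$ ($L{\left(E,U \right)} = U + E = E + U$)
$G{\left(p,w \right)} = 3 + p + w + p^{2}$ ($G{\left(p,w \right)} = p p + \left(3 + \left(w + p\right)\right) = p^{2} + \left(3 + \left(p + w\right)\right) = p^{2} + \left(3 + p + w\right) = 3 + p + w + p^{2}$)
$\left(j{\left(-11 \right)} + G{\left(5,\left(-1\right) \left(-3\right) \right)}\right) m = \left(\left(-11\right)^{3} + \left(3 + 5 - -3 + 5^{2}\right)\right) \left(- \frac{1}{24}\right) = \left(-1331 + \left(3 + 5 + 3 + 25\right)\right) \left(- \frac{1}{24}\right) = \left(-1331 + 36\right) \left(- \frac{1}{24}\right) = \left(-1295\right) \left(- \frac{1}{24}\right) = \frac{1295}{24}$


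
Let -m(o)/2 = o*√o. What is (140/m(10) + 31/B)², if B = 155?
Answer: 247/50 - 7*√10/25 ≈ 4.0546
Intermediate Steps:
m(o) = -2*o^(3/2) (m(o) = -2*o*√o = -2*o^(3/2))
(140/m(10) + 31/B)² = (140/((-20*√10)) + 31/155)² = (140/((-20*√10)) + 31*(1/155))² = (140/((-20*√10)) + ⅕)² = (140*(-√10/200) + ⅕)² = (-7*√10/10 + ⅕)² = (⅕ - 7*√10/10)²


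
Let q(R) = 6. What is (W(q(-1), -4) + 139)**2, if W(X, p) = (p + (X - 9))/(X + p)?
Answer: 73441/4 ≈ 18360.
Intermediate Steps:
W(X, p) = (-9 + X + p)/(X + p) (W(X, p) = (p + (-9 + X))/(X + p) = (-9 + X + p)/(X + p))
(W(q(-1), -4) + 139)**2 = ((-9 + 6 - 4)/(6 - 4) + 139)**2 = (-7/2 + 139)**2 = (271/2)**2 = 73441/4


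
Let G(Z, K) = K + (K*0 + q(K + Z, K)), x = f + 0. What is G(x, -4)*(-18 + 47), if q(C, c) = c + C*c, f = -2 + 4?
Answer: 0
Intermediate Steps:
f = 2
x = 2 (x = 2 + 0 = 2)
G(Z, K) = K + K*(1 + K + Z) (G(Z, K) = K + (K*0 + K*(1 + (K + Z))) = K + (0 + K*(1 + K + Z)) = K + K*(1 + K + Z))
G(x, -4)*(-18 + 47) = (-4*(2 - 4 + 2))*(-18 + 47) = -4*0*29 = 0*29 = 0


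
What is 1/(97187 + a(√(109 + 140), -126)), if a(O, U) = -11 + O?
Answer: 32392/3147724909 - √249/9443174727 ≈ 1.0289e-5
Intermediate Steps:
1/(97187 + a(√(109 + 140), -126)) = 1/(97187 + (-11 + √(109 + 140))) = 1/(97187 + (-11 + √249)) = 1/(97176 + √249)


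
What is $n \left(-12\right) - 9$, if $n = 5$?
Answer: $-69$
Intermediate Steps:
$n \left(-12\right) - 9 = 5 \left(-12\right) - 9 = -60 - 9 = -69$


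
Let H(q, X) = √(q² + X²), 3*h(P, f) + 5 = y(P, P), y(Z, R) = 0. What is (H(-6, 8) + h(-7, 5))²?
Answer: 625/9 ≈ 69.444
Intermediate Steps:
h(P, f) = -5/3 (h(P, f) = -5/3 + (⅓)*0 = -5/3 + 0 = -5/3)
H(q, X) = √(X² + q²)
(H(-6, 8) + h(-7, 5))² = (√(8² + (-6)²) - 5/3)² = (√(64 + 36) - 5/3)² = (√100 - 5/3)² = (10 - 5/3)² = (25/3)² = 625/9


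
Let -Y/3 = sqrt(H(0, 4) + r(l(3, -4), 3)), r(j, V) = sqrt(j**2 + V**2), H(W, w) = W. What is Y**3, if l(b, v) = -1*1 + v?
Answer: -27*34**(3/4) ≈ -380.17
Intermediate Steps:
l(b, v) = -1 + v
r(j, V) = sqrt(V**2 + j**2)
Y = -3*34**(1/4) (Y = -3*sqrt(0 + sqrt(3**2 + (-1 - 4)**2)) = -3*sqrt(0 + sqrt(9 + (-5)**2)) = -3*sqrt(0 + sqrt(9 + 25)) = -3*sqrt(0 + sqrt(34)) = -3*34**(1/4) ≈ -7.2442)
Y**3 = (-3*34**(1/4))**3 = -27*34**(3/4)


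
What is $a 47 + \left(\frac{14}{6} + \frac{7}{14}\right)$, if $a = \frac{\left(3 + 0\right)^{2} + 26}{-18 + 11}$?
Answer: $- \frac{1393}{6} \approx -232.17$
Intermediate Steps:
$a = -5$ ($a = \frac{3^{2} + 26}{-7} = \left(9 + 26\right) \left(- \frac{1}{7}\right) = 35 \left(- \frac{1}{7}\right) = -5$)
$a 47 + \left(\frac{14}{6} + \frac{7}{14}\right) = \left(-5\right) 47 + \left(\frac{14}{6} + \frac{7}{14}\right) = -235 + \left(14 \cdot \frac{1}{6} + 7 \cdot \frac{1}{14}\right) = -235 + \left(\frac{7}{3} + \frac{1}{2}\right) = -235 + \frac{17}{6} = - \frac{1393}{6}$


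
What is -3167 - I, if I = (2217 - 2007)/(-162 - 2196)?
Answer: -1244596/393 ≈ -3166.9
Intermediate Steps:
I = -35/393 (I = 210/(-2358) = 210*(-1/2358) = -35/393 ≈ -0.089059)
-3167 - I = -3167 - 1*(-35/393) = -3167 + 35/393 = -1244596/393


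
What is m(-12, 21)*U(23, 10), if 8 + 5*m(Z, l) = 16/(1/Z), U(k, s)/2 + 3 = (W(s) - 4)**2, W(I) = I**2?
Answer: -737040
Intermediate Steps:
U(k, s) = -6 + 2*(-4 + s**2)**2 (U(k, s) = -6 + 2*(s**2 - 4)**2 = -6 + 2*(-4 + s**2)**2)
m(Z, l) = -8/5 + 16*Z/5 (m(Z, l) = -8/5 + (16/(1/Z))/5 = -8/5 + (16*Z)/5 = -8/5 + 16*Z/5)
m(-12, 21)*U(23, 10) = (-8/5 + (16/5)*(-12))*(-6 + 2*(-4 + 10**2)**2) = (-8/5 - 192/5)*(-6 + 2*(-4 + 100)**2) = -40*(-6 + 2*96**2) = -40*(-6 + 2*9216) = -40*(-6 + 18432) = -40*18426 = -737040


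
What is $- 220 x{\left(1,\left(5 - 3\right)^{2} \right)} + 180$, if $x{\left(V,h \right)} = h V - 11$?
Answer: $1720$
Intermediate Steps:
$x{\left(V,h \right)} = -11 + V h$ ($x{\left(V,h \right)} = V h - 11 = -11 + V h$)
$- 220 x{\left(1,\left(5 - 3\right)^{2} \right)} + 180 = - 220 \left(-11 + 1 \left(5 - 3\right)^{2}\right) + 180 = - 220 \left(-11 + 1 \cdot 2^{2}\right) + 180 = - 220 \left(-11 + 1 \cdot 4\right) + 180 = - 220 \left(-11 + 4\right) + 180 = \left(-220\right) \left(-7\right) + 180 = 1540 + 180 = 1720$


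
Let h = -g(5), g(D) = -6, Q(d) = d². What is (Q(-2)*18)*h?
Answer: 432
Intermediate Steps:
h = 6 (h = -1*(-6) = 6)
(Q(-2)*18)*h = ((-2)²*18)*6 = (4*18)*6 = 72*6 = 432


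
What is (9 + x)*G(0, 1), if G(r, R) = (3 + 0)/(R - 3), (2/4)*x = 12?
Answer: -99/2 ≈ -49.500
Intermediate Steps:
x = 24 (x = 2*12 = 24)
G(r, R) = 3/(-3 + R)
(9 + x)*G(0, 1) = (9 + 24)*(3/(-3 + 1)) = 33*(3/(-2)) = 33*(3*(-½)) = 33*(-3/2) = -99/2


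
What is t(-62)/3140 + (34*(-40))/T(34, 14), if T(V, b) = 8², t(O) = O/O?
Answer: -16681/785 ≈ -21.250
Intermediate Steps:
t(O) = 1
T(V, b) = 64
t(-62)/3140 + (34*(-40))/T(34, 14) = 1/3140 + (34*(-40))/64 = 1*(1/3140) - 1360*1/64 = 1/3140 - 85/4 = -16681/785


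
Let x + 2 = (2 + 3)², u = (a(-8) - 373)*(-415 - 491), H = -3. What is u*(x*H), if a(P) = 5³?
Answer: -15503472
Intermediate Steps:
a(P) = 125
u = 224688 (u = (125 - 373)*(-415 - 491) = -248*(-906) = 224688)
x = 23 (x = -2 + (2 + 3)² = -2 + 5² = -2 + 25 = 23)
u*(x*H) = 224688*(23*(-3)) = 224688*(-69) = -15503472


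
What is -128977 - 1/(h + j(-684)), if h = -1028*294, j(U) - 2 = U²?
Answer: -21361944603/165626 ≈ -1.2898e+5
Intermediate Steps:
j(U) = 2 + U²
h = -302232
-128977 - 1/(h + j(-684)) = -128977 - 1/(-302232 + (2 + (-684)²)) = -128977 - 1/(-302232 + (2 + 467856)) = -128977 - 1/(-302232 + 467858) = -128977 - 1/165626 = -21361944603/165626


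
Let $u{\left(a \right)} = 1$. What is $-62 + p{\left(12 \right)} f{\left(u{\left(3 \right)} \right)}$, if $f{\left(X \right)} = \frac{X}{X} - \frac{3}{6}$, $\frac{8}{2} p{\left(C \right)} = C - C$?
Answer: $-62$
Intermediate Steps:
$p{\left(C \right)} = 0$ ($p{\left(C \right)} = \frac{C - C}{4} = \frac{1}{4} \cdot 0 = 0$)
$f{\left(X \right)} = \frac{1}{2}$ ($f{\left(X \right)} = 1 - \frac{1}{2} = \frac{1}{2}$)
$-62 + p{\left(12 \right)} f{\left(u{\left(3 \right)} \right)} = -62 + 0 \cdot \frac{1}{2} = -62 + 0 = -62$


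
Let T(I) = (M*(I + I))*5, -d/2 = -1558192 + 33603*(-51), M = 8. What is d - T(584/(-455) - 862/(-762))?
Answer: 226883632574/34671 ≈ 6.5439e+6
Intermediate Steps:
d = 6543890 (d = -2*(-1558192 + 33603*(-51)) = -2*(-1558192 - 1713753) = -2*(-3271945) = 6543890)
T(I) = 80*I (T(I) = (8*(I + I))*5 = (8*(2*I))*5 = (16*I)*5 = 80*I)
d - T(584/(-455) - 862/(-762)) = 6543890 - 80*(584/(-455) - 862/(-762)) = 6543890 - 80*(584*(-1/455) - 862*(-1/762)) = 6543890 - 80*(-584/455 + 431/381) = 6543890 - 80*(-26399)/173355 = 6543890 - 1*(-422384/34671) = 6543890 + 422384/34671 = 226883632574/34671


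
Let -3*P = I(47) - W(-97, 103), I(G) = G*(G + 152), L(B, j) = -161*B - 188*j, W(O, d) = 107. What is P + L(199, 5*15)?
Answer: -49221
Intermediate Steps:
L(B, j) = -188*j - 161*B
I(G) = G*(152 + G)
P = -3082 (P = -(47*(152 + 47) - 1*107)/3 = -(47*199 - 107)/3 = -(9353 - 107)/3 = -⅓*9246 = -3082)
P + L(199, 5*15) = -3082 + (-940*15 - 161*199) = -3082 + (-188*75 - 32039) = -3082 + (-14100 - 32039) = -3082 - 46139 = -49221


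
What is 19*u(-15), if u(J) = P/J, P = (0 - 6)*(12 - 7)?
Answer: 38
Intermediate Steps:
P = -30 (P = -6*5 = -30)
u(J) = -30/J
19*u(-15) = 19*(-30/(-15)) = 19*(-30*(-1/15)) = 19*2 = 38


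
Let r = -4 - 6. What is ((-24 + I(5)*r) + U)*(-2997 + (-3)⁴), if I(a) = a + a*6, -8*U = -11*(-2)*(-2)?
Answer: 1074546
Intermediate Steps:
U = 11/2 (U = -(-11*(-2))*(-2)/8 = -11*(-2)/4 = -⅛*(-44) = 11/2 ≈ 5.5000)
I(a) = 7*a (I(a) = a + 6*a = 7*a)
r = -10
((-24 + I(5)*r) + U)*(-2997 + (-3)⁴) = ((-24 + (7*5)*(-10)) + 11/2)*(-2997 + (-3)⁴) = ((-24 + 35*(-10)) + 11/2)*(-2997 + 81) = ((-24 - 350) + 11/2)*(-2916) = (-374 + 11/2)*(-2916) = -737/2*(-2916) = 1074546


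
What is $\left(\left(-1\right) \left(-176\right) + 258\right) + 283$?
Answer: $717$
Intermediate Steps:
$\left(\left(-1\right) \left(-176\right) + 258\right) + 283 = \left(176 + 258\right) + 283 = 434 + 283 = 717$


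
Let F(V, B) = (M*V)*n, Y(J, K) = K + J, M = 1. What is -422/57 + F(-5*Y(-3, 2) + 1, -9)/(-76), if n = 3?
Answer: -871/114 ≈ -7.6404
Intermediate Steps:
Y(J, K) = J + K
F(V, B) = 3*V (F(V, B) = (1*V)*3 = V*3 = 3*V)
-422/57 + F(-5*Y(-3, 2) + 1, -9)/(-76) = -422/57 + (3*(-5*(-3 + 2) + 1))/(-76) = -422*1/57 + (3*(-5*(-1) + 1))*(-1/76) = -422/57 + (3*(5 + 1))*(-1/76) = -422/57 + (3*6)*(-1/76) = -422/57 + 18*(-1/76) = -422/57 - 9/38 = -871/114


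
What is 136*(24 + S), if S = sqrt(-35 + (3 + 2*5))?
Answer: 3264 + 136*I*sqrt(22) ≈ 3264.0 + 637.9*I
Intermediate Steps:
S = I*sqrt(22) (S = sqrt(-35 + (3 + 10)) = sqrt(-35 + 13) = sqrt(-22) = I*sqrt(22) ≈ 4.6904*I)
136*(24 + S) = 136*(24 + I*sqrt(22)) = 3264 + 136*I*sqrt(22)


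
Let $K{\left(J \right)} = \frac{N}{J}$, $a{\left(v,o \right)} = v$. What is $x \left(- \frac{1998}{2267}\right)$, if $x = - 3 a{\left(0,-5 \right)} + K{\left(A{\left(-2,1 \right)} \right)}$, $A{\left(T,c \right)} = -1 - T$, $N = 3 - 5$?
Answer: $\frac{3996}{2267} \approx 1.7627$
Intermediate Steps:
$N = -2$ ($N = 3 - 5 = -2$)
$K{\left(J \right)} = - \frac{2}{J}$
$x = -2$ ($x = \left(-3\right) 0 - \frac{2}{-1 - -2} = 0 - \frac{2}{-1 + 2} = 0 - \frac{2}{1} = 0 - 2 = -2$)
$x \left(- \frac{1998}{2267}\right) = - 2 \left(- \frac{1998}{2267}\right) = - 2 \left(\left(-1998\right) \frac{1}{2267}\right) = \left(-2\right) \left(- \frac{1998}{2267}\right) = \frac{3996}{2267}$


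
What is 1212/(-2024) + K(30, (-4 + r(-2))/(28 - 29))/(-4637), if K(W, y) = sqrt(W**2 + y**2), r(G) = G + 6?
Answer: -1420191/2346322 ≈ -0.60528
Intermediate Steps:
r(G) = 6 + G
1212/(-2024) + K(30, (-4 + r(-2))/(28 - 29))/(-4637) = 1212/(-2024) + sqrt(30**2 + ((-4 + (6 - 2))/(28 - 29))**2)/(-4637) = 1212*(-1/2024) + sqrt(900 + ((-4 + 4)/(-1))**2)*(-1/4637) = -303/506 + sqrt(900 + (0*(-1))**2)*(-1/4637) = -303/506 + sqrt(900 + 0**2)*(-1/4637) = -303/506 + sqrt(900 + 0)*(-1/4637) = -303/506 + sqrt(900)*(-1/4637) = -303/506 + 30*(-1/4637) = -303/506 - 30/4637 = -1420191/2346322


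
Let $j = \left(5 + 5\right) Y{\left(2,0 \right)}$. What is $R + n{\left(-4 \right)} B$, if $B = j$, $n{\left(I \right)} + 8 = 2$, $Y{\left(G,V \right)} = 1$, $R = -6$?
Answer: $-66$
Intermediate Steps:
$n{\left(I \right)} = -6$ ($n{\left(I \right)} = -8 + 2 = -6$)
$j = 10$ ($j = \left(5 + 5\right) 1 = 10 \cdot 1 = 10$)
$B = 10$
$R + n{\left(-4 \right)} B = -6 - 60 = -66$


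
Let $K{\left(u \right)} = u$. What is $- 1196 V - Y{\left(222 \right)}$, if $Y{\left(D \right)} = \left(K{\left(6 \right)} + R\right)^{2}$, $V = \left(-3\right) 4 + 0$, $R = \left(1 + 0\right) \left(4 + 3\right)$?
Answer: $14183$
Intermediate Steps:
$R = 7$ ($R = 1 \cdot 7 = 7$)
$V = -12$ ($V = -12 + 0 = -12$)
$Y{\left(D \right)} = 169$ ($Y{\left(D \right)} = \left(6 + 7\right)^{2} = 13^{2} = 169$)
$- 1196 V - Y{\left(222 \right)} = \left(-1196\right) \left(-12\right) - 169 = 14352 - 169 = 14183$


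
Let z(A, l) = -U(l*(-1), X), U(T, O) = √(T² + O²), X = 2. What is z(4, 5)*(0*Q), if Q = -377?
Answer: 0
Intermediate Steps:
U(T, O) = √(O² + T²)
z(A, l) = -√(4 + l²) (z(A, l) = -√(2² + (l*(-1))²) = -√(4 + (-l)²) = -√(4 + l²))
z(4, 5)*(0*Q) = (-√(4 + 5²))*(0*(-377)) = -√(4 + 25)*0 = -√29*0 = 0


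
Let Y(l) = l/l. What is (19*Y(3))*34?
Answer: 646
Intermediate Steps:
Y(l) = 1
(19*Y(3))*34 = (19*1)*34 = 19*34 = 646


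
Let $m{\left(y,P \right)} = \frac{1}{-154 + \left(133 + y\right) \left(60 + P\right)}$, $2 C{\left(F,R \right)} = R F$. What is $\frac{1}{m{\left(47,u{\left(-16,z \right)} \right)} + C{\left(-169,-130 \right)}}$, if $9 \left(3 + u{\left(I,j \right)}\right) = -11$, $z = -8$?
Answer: $\frac{9886}{108597711} \approx 9.1033 \cdot 10^{-5}$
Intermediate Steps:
$u{\left(I,j \right)} = - \frac{38}{9}$ ($u{\left(I,j \right)} = -3 + \frac{1}{9} \left(-11\right) = -3 - \frac{11}{9} = - \frac{38}{9}$)
$C{\left(F,R \right)} = \frac{F R}{2}$ ($C{\left(F,R \right)} = \frac{R F}{2} = \frac{F R}{2}$)
$m{\left(y,P \right)} = \frac{1}{-154 + \left(60 + P\right) \left(133 + y\right)}$
$\frac{1}{m{\left(47,u{\left(-16,z \right)} \right)} + C{\left(-169,-130 \right)}} = \frac{1}{\frac{1}{7826 + 60 \cdot 47 + 133 \left(- \frac{38}{9}\right) - \frac{1786}{9}} + \frac{1}{2} \left(-169\right) \left(-130\right)} = \frac{1}{\frac{1}{7826 + 2820 - \frac{5054}{9} - \frac{1786}{9}} + 10985} = \frac{1}{\frac{1}{9886} + 10985} = \frac{1}{\frac{108597711}{9886}} = \frac{9886}{108597711}$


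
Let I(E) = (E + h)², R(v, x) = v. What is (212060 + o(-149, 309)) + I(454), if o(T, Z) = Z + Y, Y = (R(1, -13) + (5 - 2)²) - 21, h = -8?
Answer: 411274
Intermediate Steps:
Y = -11 (Y = (1 + (5 - 2)²) - 21 = (1 + 3²) - 21 = (1 + 9) - 21 = 10 - 21 = -11)
I(E) = (-8 + E)² (I(E) = (E - 8)² = (-8 + E)²)
o(T, Z) = -11 + Z (o(T, Z) = Z - 11 = -11 + Z)
(212060 + o(-149, 309)) + I(454) = (212060 + (-11 + 309)) + (-8 + 454)² = (212060 + 298) + 446² = 212358 + 198916 = 411274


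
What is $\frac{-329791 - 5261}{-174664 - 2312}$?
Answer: $\frac{9307}{4916} \approx 1.8932$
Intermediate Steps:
$\frac{-329791 - 5261}{-174664 - 2312} = - \frac{335052}{-176976} = \left(-335052\right) \left(- \frac{1}{176976}\right) = \frac{9307}{4916}$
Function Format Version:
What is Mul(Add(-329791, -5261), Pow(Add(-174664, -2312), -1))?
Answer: Rational(9307, 4916) ≈ 1.8932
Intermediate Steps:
Mul(Add(-329791, -5261), Pow(Add(-174664, -2312), -1)) = Mul(-335052, Pow(-176976, -1)) = Mul(-335052, Rational(-1, 176976)) = Rational(9307, 4916)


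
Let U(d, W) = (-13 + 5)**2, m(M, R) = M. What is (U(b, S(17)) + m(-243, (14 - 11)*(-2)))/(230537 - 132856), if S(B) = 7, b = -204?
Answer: -179/97681 ≈ -0.0018325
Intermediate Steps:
U(d, W) = 64 (U(d, W) = (-8)**2 = 64)
(U(b, S(17)) + m(-243, (14 - 11)*(-2)))/(230537 - 132856) = (64 - 243)/(230537 - 132856) = -179/97681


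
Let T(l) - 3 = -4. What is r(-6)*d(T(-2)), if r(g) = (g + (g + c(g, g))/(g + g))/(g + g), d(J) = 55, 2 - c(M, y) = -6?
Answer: 2035/72 ≈ 28.264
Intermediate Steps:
c(M, y) = 8 (c(M, y) = 2 - 1*(-6) = 2 + 6 = 8)
T(l) = -1 (T(l) = 3 - 4 = -1)
r(g) = (g + (8 + g)/(2*g))/(2*g) (r(g) = (g + (g + 8)/(g + g))/(g + g) = (g + (8 + g)/((2*g)))/((2*g)) = (g + (8 + g)*(1/(2*g)))*(1/(2*g)) = (g + (8 + g)/(2*g))*(1/(2*g)) = (g + (8 + g)/(2*g))/(2*g))
r(-6)*d(T(-2)) = ((¼)*(8 - 6 + 2*(-6)²)/(-6)²)*55 = ((¼)*(1/36)*(8 - 6 + 2*36))*55 = ((¼)*(1/36)*(8 - 6 + 72))*55 = ((¼)*(1/36)*74)*55 = (37/72)*55 = 2035/72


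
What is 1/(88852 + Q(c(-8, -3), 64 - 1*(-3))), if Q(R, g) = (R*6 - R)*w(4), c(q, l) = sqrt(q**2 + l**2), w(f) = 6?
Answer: 22213/1973653051 - 15*sqrt(73)/3947306102 ≈ 1.1222e-5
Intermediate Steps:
c(q, l) = sqrt(l**2 + q**2)
Q(R, g) = 30*R (Q(R, g) = (R*6 - R)*6 = (6*R - R)*6 = (5*R)*6 = 30*R)
1/(88852 + Q(c(-8, -3), 64 - 1*(-3))) = 1/(88852 + 30*sqrt((-3)**2 + (-8)**2)) = 1/(88852 + 30*sqrt(9 + 64)) = 1/(88852 + 30*sqrt(73))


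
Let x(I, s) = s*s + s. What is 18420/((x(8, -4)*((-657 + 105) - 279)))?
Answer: -1535/831 ≈ -1.8472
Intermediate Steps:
x(I, s) = s + s**2 (x(I, s) = s**2 + s = s + s**2)
18420/((x(8, -4)*((-657 + 105) - 279))) = 18420/(((-4*(1 - 4))*((-657 + 105) - 279))) = 18420/(((-4*(-3))*(-552 - 279))) = 18420/((12*(-831))) = 18420/(-9972) = 18420*(-1/9972) = -1535/831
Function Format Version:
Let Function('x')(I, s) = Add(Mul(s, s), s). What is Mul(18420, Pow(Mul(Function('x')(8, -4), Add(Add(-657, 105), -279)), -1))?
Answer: Rational(-1535, 831) ≈ -1.8472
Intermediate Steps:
Function('x')(I, s) = Add(s, Pow(s, 2)) (Function('x')(I, s) = Add(Pow(s, 2), s) = Add(s, Pow(s, 2)))
Mul(18420, Pow(Mul(Function('x')(8, -4), Add(Add(-657, 105), -279)), -1)) = Mul(18420, Pow(Mul(Mul(-4, Add(1, -4)), Add(Add(-657, 105), -279)), -1)) = Mul(18420, Pow(Mul(Mul(-4, -3), Add(-552, -279)), -1)) = Mul(18420, Pow(Mul(12, -831), -1)) = Mul(18420, Pow(-9972, -1)) = Mul(18420, Rational(-1, 9972)) = Rational(-1535, 831)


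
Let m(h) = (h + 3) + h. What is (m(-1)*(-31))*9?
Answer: -279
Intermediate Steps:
m(h) = 3 + 2*h (m(h) = (3 + h) + h = 3 + 2*h)
(m(-1)*(-31))*9 = ((3 + 2*(-1))*(-31))*9 = ((3 - 2)*(-31))*9 = (1*(-31))*9 = -31*9 = -279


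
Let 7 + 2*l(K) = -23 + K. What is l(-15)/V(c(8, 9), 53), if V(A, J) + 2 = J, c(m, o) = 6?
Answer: -15/34 ≈ -0.44118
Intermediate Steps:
V(A, J) = -2 + J
l(K) = -15 + K/2 (l(K) = -7/2 + (-23 + K)/2 = -7/2 + (-23/2 + K/2) = -15 + K/2)
l(-15)/V(c(8, 9), 53) = (-15 + (1/2)*(-15))/(-2 + 53) = (-15 - 15/2)/51 = -45/2*1/51 = -15/34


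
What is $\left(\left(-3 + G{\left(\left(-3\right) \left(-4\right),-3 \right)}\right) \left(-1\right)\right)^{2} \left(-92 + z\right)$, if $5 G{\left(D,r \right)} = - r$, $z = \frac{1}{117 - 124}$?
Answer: $- \frac{18576}{35} \approx -530.74$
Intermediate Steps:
$z = - \frac{1}{7}$ ($z = \frac{1}{-7} = - \frac{1}{7} \approx -0.14286$)
$G{\left(D,r \right)} = - \frac{r}{5}$ ($G{\left(D,r \right)} = \frac{\left(-1\right) r}{5} = - \frac{r}{5}$)
$\left(\left(-3 + G{\left(\left(-3\right) \left(-4\right),-3 \right)}\right) \left(-1\right)\right)^{2} \left(-92 + z\right) = \left(\left(-3 - - \frac{3}{5}\right) \left(-1\right)\right)^{2} \left(-92 - \frac{1}{7}\right) = \left(\left(-3 + \frac{3}{5}\right) \left(-1\right)\right)^{2} \left(- \frac{645}{7}\right) = \left(\left(- \frac{12}{5}\right) \left(-1\right)\right)^{2} \left(- \frac{645}{7}\right) = \left(\frac{12}{5}\right)^{2} \left(- \frac{645}{7}\right) = \frac{144}{25} \left(- \frac{645}{7}\right) = - \frac{18576}{35}$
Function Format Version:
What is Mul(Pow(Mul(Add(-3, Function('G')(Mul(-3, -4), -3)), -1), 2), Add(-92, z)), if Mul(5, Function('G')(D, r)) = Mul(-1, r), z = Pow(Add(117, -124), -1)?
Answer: Rational(-18576, 35) ≈ -530.74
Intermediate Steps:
z = Rational(-1, 7) (z = Pow(-7, -1) = Rational(-1, 7) ≈ -0.14286)
Function('G')(D, r) = Mul(Rational(-1, 5), r) (Function('G')(D, r) = Mul(Rational(1, 5), Mul(-1, r)) = Mul(Rational(-1, 5), r))
Mul(Pow(Mul(Add(-3, Function('G')(Mul(-3, -4), -3)), -1), 2), Add(-92, z)) = Mul(Pow(Mul(Add(-3, Mul(Rational(-1, 5), -3)), -1), 2), Add(-92, Rational(-1, 7))) = Mul(Pow(Mul(Add(-3, Rational(3, 5)), -1), 2), Rational(-645, 7)) = Mul(Pow(Mul(Rational(-12, 5), -1), 2), Rational(-645, 7)) = Mul(Pow(Rational(12, 5), 2), Rational(-645, 7)) = Mul(Rational(144, 25), Rational(-645, 7)) = Rational(-18576, 35)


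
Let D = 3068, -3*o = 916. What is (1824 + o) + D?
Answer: 13760/3 ≈ 4586.7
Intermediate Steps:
o = -916/3 (o = -1/3*916 = -916/3 ≈ -305.33)
(1824 + o) + D = (1824 - 916/3) + 3068 = 4556/3 + 3068 = 13760/3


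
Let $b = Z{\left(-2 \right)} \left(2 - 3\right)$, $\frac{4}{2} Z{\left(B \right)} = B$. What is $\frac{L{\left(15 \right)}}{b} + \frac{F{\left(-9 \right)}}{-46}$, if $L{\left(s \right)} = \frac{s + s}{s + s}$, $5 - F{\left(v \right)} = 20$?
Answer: $\frac{61}{46} \approx 1.3261$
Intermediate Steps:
$Z{\left(B \right)} = \frac{B}{2}$
$F{\left(v \right)} = -15$ ($F{\left(v \right)} = 5 - 20 = -15$)
$L{\left(s \right)} = 1$ ($L{\left(s \right)} = \frac{2 s}{2 s} = 2 s \frac{1}{2 s} = 1$)
$b = 1$ ($b = \frac{1}{2} \left(-2\right) \left(2 - 3\right) = - (2 - 3) = \left(-1\right) \left(-1\right) = 1$)
$\frac{L{\left(15 \right)}}{b} + \frac{F{\left(-9 \right)}}{-46} = 1 \cdot 1^{-1} - \frac{15}{-46} = 1 \cdot 1 - - \frac{15}{46} = 1 + \frac{15}{46} = \frac{61}{46}$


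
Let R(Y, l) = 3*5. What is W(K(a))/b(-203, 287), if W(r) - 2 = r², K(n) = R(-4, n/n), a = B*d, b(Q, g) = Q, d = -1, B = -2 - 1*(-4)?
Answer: -227/203 ≈ -1.1182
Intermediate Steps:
B = 2 (B = -2 + 4 = 2)
a = -2 (a = 2*(-1) = -2)
R(Y, l) = 15
K(n) = 15
W(r) = 2 + r²
W(K(a))/b(-203, 287) = (2 + 15²)/(-203) = (2 + 225)*(-1/203) = 227*(-1/203) = -227/203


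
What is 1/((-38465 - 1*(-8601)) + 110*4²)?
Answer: -1/28104 ≈ -3.5582e-5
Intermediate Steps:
1/((-38465 - 1*(-8601)) + 110*4²) = 1/((-38465 + 8601) + 110*16) = 1/(-29864 + 1760) = 1/(-28104) = -1/28104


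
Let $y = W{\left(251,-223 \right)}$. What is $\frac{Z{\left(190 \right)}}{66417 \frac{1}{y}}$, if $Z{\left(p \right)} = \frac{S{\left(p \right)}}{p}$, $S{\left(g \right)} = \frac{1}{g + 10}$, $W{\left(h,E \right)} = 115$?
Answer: $\frac{23}{504769200} \approx 4.5565 \cdot 10^{-8}$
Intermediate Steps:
$y = 115$
$S{\left(g \right)} = \frac{1}{10 + g}$
$Z{\left(p \right)} = \frac{1}{p \left(10 + p\right)}$ ($Z{\left(p \right)} = \frac{1}{\left(10 + p\right) p} = \frac{1}{p \left(10 + p\right)}$)
$\frac{Z{\left(190 \right)}}{66417 \frac{1}{y}} = \frac{\frac{1}{190} \frac{1}{10 + 190}}{66417 \cdot \frac{1}{115}} = \frac{\frac{1}{190} \cdot \frac{1}{200}}{66417 \cdot \frac{1}{115}} = \frac{\frac{1}{190} \cdot \frac{1}{200}}{\frac{66417}{115}} = \frac{1}{38000} \cdot \frac{115}{66417} = \frac{23}{504769200}$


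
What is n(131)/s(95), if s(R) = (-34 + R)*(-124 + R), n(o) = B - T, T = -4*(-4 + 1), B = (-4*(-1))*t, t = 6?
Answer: -12/1769 ≈ -0.0067835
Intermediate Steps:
B = 24 (B = -4*(-1)*6 = 4*6 = 24)
T = 12 (T = -4*(-3) = 12)
n(o) = 12 (n(o) = 24 - 1*12 = 24 - 12 = 12)
s(R) = (-124 + R)*(-34 + R)
n(131)/s(95) = 12/(4216 + 95² - 158*95) = 12/(4216 + 9025 - 15010) = 12/(-1769) = 12*(-1/1769) = -12/1769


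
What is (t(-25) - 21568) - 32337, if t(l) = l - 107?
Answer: -54037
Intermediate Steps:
t(l) = -107 + l
(t(-25) - 21568) - 32337 = ((-107 - 25) - 21568) - 32337 = (-132 - 21568) - 32337 = -21700 - 32337 = -54037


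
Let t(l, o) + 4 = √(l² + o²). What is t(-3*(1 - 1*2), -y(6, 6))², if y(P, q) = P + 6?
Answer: 169 - 24*√17 ≈ 70.045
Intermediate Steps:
y(P, q) = 6 + P
t(l, o) = -4 + √(l² + o²)
t(-3*(1 - 1*2), -y(6, 6))² = (-4 + √((-3*(1 - 1*2))² + (-(6 + 6))²))² = (-4 + √((-3*(1 - 2))² + (-1*12)²))² = (-4 + √((-3*(-1))² + (-12)²))² = (-4 + √(3² + 144))² = (-4 + √(9 + 144))² = (-4 + √153)² = (-4 + 3*√17)²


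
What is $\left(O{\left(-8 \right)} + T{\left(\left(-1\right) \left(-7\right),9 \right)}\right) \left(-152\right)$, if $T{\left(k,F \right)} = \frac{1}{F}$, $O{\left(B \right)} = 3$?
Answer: $- \frac{4256}{9} \approx -472.89$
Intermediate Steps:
$\left(O{\left(-8 \right)} + T{\left(\left(-1\right) \left(-7\right),9 \right)}\right) \left(-152\right) = \left(3 + \frac{1}{9}\right) \left(-152\right) = \frac{28}{9} \left(-152\right) = - \frac{4256}{9}$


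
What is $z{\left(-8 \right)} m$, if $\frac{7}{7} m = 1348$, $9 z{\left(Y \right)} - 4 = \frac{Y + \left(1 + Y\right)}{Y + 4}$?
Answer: $\frac{10447}{9} \approx 1160.8$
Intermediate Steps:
$z{\left(Y \right)} = \frac{4}{9} + \frac{1 + 2 Y}{9 \left(4 + Y\right)}$ ($z{\left(Y \right)} = \frac{4}{9} + \frac{\left(Y + \left(1 + Y\right)\right) \frac{1}{Y + 4}}{9} = \frac{4}{9} + \frac{\left(1 + 2 Y\right) \frac{1}{4 + Y}}{9} = \frac{4}{9} + \frac{\frac{1}{4 + Y} \left(1 + 2 Y\right)}{9} = \frac{4}{9} + \frac{1 + 2 Y}{9 \left(4 + Y\right)}$)
$m = 1348$
$z{\left(-8 \right)} m = \frac{17 + 6 \left(-8\right)}{9 \left(4 - 8\right)} 1348 = \frac{17 - 48}{9 \left(-4\right)} 1348 = \frac{1}{9} \left(- \frac{1}{4}\right) \left(-31\right) 1348 = \frac{31}{36} \cdot 1348 = \frac{10447}{9}$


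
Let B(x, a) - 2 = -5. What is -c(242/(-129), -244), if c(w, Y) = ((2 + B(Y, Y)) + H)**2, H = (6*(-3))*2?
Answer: -1369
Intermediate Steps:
B(x, a) = -3 (B(x, a) = 2 - 5 = -3)
H = -36 (H = -18*2 = -36)
c(w, Y) = 1369 (c(w, Y) = ((2 - 3) - 36)**2 = (-1 - 36)**2 = (-37)**2 = 1369)
-c(242/(-129), -244) = -1*1369 = -1369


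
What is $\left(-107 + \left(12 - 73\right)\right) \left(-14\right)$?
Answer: $2352$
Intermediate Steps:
$\left(-107 + \left(12 - 73\right)\right) \left(-14\right) = \left(-107 - 61\right) \left(-14\right) = \left(-168\right) \left(-14\right) = 2352$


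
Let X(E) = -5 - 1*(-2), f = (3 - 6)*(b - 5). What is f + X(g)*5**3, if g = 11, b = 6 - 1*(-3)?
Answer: -387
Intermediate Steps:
b = 9 (b = 6 + 3 = 9)
f = -12 (f = (3 - 6)*(9 - 5) = -3*4 = -12)
X(E) = -3 (X(E) = -5 + 2 = -3)
f + X(g)*5**3 = -12 - 3*5**3 = -12 - 3*125 = -12 - 375 = -387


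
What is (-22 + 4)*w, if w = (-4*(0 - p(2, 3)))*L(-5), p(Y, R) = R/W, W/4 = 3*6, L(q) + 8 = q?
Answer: 39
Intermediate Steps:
L(q) = -8 + q
W = 72 (W = 4*(3*6) = 4*18 = 72)
p(Y, R) = R/72
w = -13/6 (w = (-4*(0 - 3/72))*(-8 - 5) = -4*(0 - 1*1/24)*(-13) = -4*(0 - 1/24)*(-13) = -4*(-1/24)*(-13) = (⅙)*(-13) = -13/6 ≈ -2.1667)
(-22 + 4)*w = (-22 + 4)*(-13/6) = -18*(-13/6) = 39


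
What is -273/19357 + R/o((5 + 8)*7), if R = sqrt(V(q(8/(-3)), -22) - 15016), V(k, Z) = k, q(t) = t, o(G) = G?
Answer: -21/1489 + 64*I*sqrt(33)/273 ≈ -0.014103 + 1.3467*I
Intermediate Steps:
R = 64*I*sqrt(33)/3 (R = sqrt(8/(-3) - 15016) = sqrt(8*(-1/3) - 15016) = sqrt(-8/3 - 15016) = sqrt(-45056/3) = 64*I*sqrt(33)/3 ≈ 122.55*I)
-273/19357 + R/o((5 + 8)*7) = -273/19357 + (64*I*sqrt(33)/3)/(((5 + 8)*7)) = -273*1/19357 + (64*I*sqrt(33)/3)/((13*7)) = -21/1489 + (64*I*sqrt(33)/3)/91 = -21/1489 + (64*I*sqrt(33)/3)*(1/91) = -21/1489 + 64*I*sqrt(33)/273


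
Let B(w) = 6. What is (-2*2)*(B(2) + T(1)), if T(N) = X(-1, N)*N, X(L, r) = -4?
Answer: -8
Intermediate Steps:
T(N) = -4*N
(-2*2)*(B(2) + T(1)) = (-2*2)*(6 - 4*1) = -4*(6 - 4) = -4*2 = -8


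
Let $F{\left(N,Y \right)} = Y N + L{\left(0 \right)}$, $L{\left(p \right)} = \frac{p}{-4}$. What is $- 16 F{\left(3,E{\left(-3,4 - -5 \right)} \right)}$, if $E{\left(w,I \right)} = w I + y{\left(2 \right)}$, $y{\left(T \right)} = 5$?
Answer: $1056$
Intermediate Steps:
$L{\left(p \right)} = - \frac{p}{4}$ ($L{\left(p \right)} = p \left(- \frac{1}{4}\right) = - \frac{p}{4}$)
$E{\left(w,I \right)} = 5 + I w$ ($E{\left(w,I \right)} = w I + 5 = I w + 5 = 5 + I w$)
$F{\left(N,Y \right)} = N Y$ ($F{\left(N,Y \right)} = Y N - 0 = N Y + 0 = N Y$)
$- 16 F{\left(3,E{\left(-3,4 - -5 \right)} \right)} = - 16 \cdot 3 \left(5 + \left(4 - -5\right) \left(-3\right)\right) = - 16 \cdot 3 \left(5 + \left(4 + 5\right) \left(-3\right)\right) = - 16 \cdot 3 \left(5 + 9 \left(-3\right)\right) = - 16 \cdot 3 \left(5 - 27\right) = - 16 \cdot 3 \left(-22\right) = \left(-16\right) \left(-66\right) = 1056$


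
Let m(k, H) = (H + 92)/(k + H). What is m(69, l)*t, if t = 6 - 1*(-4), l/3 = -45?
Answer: 215/33 ≈ 6.5152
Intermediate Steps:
l = -135 (l = 3*(-45) = -135)
t = 10 (t = 6 + 4 = 10)
m(k, H) = (92 + H)/(H + k)
m(69, l)*t = ((92 - 135)/(-135 + 69))*10 = (-43/(-66))*10 = -1/66*(-43)*10 = (43/66)*10 = 215/33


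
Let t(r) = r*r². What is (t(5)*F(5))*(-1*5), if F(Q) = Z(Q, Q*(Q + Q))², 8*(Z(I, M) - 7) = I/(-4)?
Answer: -29975625/1024 ≈ -29273.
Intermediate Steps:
t(r) = r³
Z(I, M) = 7 - I/32 (Z(I, M) = 7 + (I/(-4))/8 = 7 + (I*(-¼))/8 = 7 + (-I/4)/8 = 7 - I/32)
F(Q) = (7 - Q/32)²
(t(5)*F(5))*(-1*5) = (5³*((-224 + 5)²/1024))*(-1*5) = (125*((1/1024)*(-219)²))*(-5) = (125*((1/1024)*47961))*(-5) = (125*(47961/1024))*(-5) = (5995125/1024)*(-5) = -29975625/1024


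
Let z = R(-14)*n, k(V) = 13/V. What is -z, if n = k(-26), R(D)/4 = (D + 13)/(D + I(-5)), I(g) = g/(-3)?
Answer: 6/37 ≈ 0.16216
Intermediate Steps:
I(g) = -g/3 (I(g) = g*(-⅓) = -g/3)
R(D) = 4*(13 + D)/(5/3 + D) (R(D) = 4*((D + 13)/(D - ⅓*(-5))) = 4*((13 + D)/(D + 5/3)) = 4*((13 + D)/(5/3 + D)) = 4*(13 + D)/(5/3 + D))
n = -½ (n = 13/(-26) = 13*(-1/26) = -½ ≈ -0.50000)
z = -6/37 (z = (12*(13 - 14)/(5 + 3*(-14)))*(-½) = (12*(-1)/(5 - 42))*(-½) = (12*(-1)/(-37))*(-½) = (12*(-1/37)*(-1))*(-½) = (12/37)*(-½) = -6/37 ≈ -0.16216)
-z = -1*(-6/37) = 6/37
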